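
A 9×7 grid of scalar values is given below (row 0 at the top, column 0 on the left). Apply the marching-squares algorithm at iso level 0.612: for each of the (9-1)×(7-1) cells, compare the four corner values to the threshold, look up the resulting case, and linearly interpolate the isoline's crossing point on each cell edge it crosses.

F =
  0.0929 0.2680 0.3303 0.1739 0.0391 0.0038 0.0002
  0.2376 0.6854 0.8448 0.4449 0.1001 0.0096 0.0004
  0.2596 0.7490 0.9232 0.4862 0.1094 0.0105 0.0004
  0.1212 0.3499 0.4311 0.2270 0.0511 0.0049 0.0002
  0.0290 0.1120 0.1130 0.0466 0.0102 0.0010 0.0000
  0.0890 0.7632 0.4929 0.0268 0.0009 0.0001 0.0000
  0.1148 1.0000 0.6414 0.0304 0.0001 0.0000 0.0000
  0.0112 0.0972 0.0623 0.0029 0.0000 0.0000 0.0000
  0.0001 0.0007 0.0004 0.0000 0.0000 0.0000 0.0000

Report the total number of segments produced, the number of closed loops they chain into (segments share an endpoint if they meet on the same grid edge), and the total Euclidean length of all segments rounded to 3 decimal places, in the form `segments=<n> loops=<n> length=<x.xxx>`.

segments=16 loops=2 length=11.290

cell (0,0): code 0100 → (0.824,1.000)–(1.000,0.836)
cell (0,1): code 1100 → (0.548,2.000)–(0.824,1.000)
cell (0,2): code 1000 → (1.000,2.582)–(0.548,2.000)
cell (1,0): code 0110 → (1.000,0.836)–(2.000,0.720)
cell (1,2): code 1001 → (2.000,2.712)–(1.000,2.582)
cell (2,0): code 0010 → (2.000,0.720)–(2.343,1.000)
cell (2,1): code 0011 → (2.343,1.000)–(2.632,2.000)
cell (2,2): code 0001 → (2.632,2.000)–(2.000,2.712)
cell (4,0): code 0100 → (4.768,1.000)–(5.000,0.776)
cell (4,1): code 1000 → (5.000,1.559)–(4.768,1.000)
cell (5,0): code 0110 → (5.000,0.776)–(6.000,0.562)
cell (5,1): code 1101 → (5.802,2.000)–(5.000,1.559)
cell (5,2): code 1000 → (6.000,2.048)–(5.802,2.000)
cell (6,0): code 0010 → (6.000,0.562)–(6.430,1.000)
cell (6,1): code 0011 → (6.430,1.000)–(6.051,2.000)
cell (6,2): code 0001 → (6.051,2.000)–(6.000,2.048)
total: 16 segments, chained into 2 closed loop(s), length Σ = 11.289847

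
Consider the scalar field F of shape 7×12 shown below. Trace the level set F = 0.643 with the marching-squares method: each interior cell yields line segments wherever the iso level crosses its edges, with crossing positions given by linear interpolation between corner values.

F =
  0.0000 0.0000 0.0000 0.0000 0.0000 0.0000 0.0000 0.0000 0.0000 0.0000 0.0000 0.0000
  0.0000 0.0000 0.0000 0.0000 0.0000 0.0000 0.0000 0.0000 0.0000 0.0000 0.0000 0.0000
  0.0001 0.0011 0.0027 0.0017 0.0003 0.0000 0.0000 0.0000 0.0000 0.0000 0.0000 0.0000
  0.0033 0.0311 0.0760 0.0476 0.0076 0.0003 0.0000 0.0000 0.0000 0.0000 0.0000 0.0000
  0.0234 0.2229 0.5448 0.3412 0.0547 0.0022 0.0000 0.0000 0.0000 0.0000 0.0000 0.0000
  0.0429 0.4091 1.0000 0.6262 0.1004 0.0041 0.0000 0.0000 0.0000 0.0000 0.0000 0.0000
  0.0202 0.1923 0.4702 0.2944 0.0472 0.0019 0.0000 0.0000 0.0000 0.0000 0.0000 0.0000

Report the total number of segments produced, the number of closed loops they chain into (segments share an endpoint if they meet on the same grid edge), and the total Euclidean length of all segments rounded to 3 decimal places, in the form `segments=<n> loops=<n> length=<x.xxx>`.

segments=4 loops=1 length=4.300

cell (4,1): code 0100 → (4.216,2.000)–(5.000,1.396)
cell (4,2): code 1000 → (5.000,2.955)–(4.216,2.000)
cell (5,1): code 0010 → (5.000,1.396)–(5.674,2.000)
cell (5,2): code 0001 → (5.674,2.000)–(5.000,2.955)
total: 4 segments, chained into 1 closed loop(s), length Σ = 4.299669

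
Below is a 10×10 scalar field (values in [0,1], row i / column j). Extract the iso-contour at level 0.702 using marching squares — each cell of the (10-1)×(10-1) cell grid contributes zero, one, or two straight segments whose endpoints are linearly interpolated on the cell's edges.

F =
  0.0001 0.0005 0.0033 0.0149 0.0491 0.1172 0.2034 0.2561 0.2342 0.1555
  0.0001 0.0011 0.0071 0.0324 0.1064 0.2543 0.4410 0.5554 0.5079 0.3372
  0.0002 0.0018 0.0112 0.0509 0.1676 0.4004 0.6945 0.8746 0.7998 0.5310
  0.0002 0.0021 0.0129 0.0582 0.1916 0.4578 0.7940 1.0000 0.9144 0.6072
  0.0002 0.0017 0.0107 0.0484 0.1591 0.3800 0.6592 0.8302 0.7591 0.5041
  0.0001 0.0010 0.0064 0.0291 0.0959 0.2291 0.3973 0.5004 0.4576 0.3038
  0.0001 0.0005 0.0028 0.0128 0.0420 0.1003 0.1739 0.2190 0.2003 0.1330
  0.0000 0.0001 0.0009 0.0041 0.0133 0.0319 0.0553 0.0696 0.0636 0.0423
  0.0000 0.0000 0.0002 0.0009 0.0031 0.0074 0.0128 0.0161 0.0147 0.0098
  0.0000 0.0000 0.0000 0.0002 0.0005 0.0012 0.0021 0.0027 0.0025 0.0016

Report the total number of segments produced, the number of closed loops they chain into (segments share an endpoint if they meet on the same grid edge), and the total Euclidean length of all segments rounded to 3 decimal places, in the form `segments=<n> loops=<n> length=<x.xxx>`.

cell (1,6): code 0100 → (1.459,7.000)–(2.000,6.042)
cell (1,7): code 1100 → (1.665,8.000)–(1.459,7.000)
cell (1,8): code 1000 → (2.000,8.364)–(1.665,8.000)
cell (2,5): code 0100 → (2.075,6.000)–(3.000,5.726)
cell (2,6): code 1110 → (2.000,6.042)–(2.075,6.000)
cell (2,8): code 1001 → (3.000,8.691)–(2.000,8.364)
cell (3,5): code 0010 → (3.000,5.726)–(3.682,6.000)
cell (3,6): code 0111 → (3.682,6.000)–(4.000,6.250)
cell (3,8): code 1001 → (4.000,8.224)–(3.000,8.691)
cell (4,6): code 0010 → (4.000,6.250)–(4.389,7.000)
cell (4,7): code 0011 → (4.389,7.000)–(4.189,8.000)
cell (4,8): code 0001 → (4.189,8.000)–(4.000,8.224)
total: 12 segments, chained into 1 closed loop(s), length Σ = 9.119502

segments=12 loops=1 length=9.120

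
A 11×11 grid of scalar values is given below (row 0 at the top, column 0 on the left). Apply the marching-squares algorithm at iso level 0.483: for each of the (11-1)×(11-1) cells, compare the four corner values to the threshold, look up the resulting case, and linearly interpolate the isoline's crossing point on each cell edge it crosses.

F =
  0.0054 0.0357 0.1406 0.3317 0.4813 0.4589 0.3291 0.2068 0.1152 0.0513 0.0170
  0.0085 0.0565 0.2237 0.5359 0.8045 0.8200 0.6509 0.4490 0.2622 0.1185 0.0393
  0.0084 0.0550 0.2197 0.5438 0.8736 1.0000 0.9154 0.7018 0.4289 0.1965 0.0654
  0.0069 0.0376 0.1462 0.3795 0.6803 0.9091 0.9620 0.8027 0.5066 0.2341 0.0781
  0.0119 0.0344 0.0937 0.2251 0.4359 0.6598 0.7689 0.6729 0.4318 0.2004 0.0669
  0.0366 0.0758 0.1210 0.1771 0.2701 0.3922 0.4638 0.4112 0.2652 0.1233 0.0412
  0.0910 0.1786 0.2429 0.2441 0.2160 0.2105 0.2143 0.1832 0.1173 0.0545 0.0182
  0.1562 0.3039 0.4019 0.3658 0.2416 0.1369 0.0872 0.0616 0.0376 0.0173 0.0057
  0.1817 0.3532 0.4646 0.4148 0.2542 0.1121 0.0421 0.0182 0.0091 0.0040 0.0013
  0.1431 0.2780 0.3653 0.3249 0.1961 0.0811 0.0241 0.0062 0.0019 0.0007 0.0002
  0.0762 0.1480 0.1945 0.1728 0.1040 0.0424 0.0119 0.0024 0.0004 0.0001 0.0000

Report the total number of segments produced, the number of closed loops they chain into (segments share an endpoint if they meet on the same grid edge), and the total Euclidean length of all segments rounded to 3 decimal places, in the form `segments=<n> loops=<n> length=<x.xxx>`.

segments=20 loops=1 length=15.713

cell (0,2): code 0100 → (0.741,3.000)–(1.000,2.831)
cell (0,3): code 1100 → (0.005,4.000)–(0.741,3.000)
cell (0,4): code 1100 → (0.067,5.000)–(0.005,4.000)
cell (0,5): code 1100 → (0.478,6.000)–(0.067,5.000)
cell (0,6): code 1000 → (1.000,6.832)–(0.478,6.000)
cell (1,2): code 0110 → (1.000,2.831)–(2.000,2.812)
cell (1,6): code 1101 → (1.134,7.000)–(1.000,6.832)
cell (1,7): code 1000 → (2.000,7.802)–(1.134,7.000)
cell (2,2): code 0010 → (2.000,2.812)–(2.370,3.000)
cell (2,3): code 0111 → (2.370,3.000)–(3.000,3.344)
cell (2,7): code 1101 → (2.696,8.000)–(2.000,7.802)
cell (2,8): code 1000 → (3.000,8.087)–(2.696,8.000)
cell (3,3): code 0010 → (3.000,3.344)–(3.807,4.000)
cell (3,4): code 0111 → (3.807,4.000)–(4.000,4.210)
cell (3,7): code 1011 → (4.000,7.788)–(3.316,8.000)
cell (3,8): code 0001 → (3.316,8.000)–(3.000,8.087)
cell (4,4): code 0010 → (4.000,4.210)–(4.661,5.000)
cell (4,5): code 0011 → (4.661,5.000)–(4.937,6.000)
cell (4,6): code 0011 → (4.937,6.000)–(4.726,7.000)
cell (4,7): code 0001 → (4.726,7.000)–(4.000,7.788)
total: 20 segments, chained into 1 closed loop(s), length Σ = 15.713356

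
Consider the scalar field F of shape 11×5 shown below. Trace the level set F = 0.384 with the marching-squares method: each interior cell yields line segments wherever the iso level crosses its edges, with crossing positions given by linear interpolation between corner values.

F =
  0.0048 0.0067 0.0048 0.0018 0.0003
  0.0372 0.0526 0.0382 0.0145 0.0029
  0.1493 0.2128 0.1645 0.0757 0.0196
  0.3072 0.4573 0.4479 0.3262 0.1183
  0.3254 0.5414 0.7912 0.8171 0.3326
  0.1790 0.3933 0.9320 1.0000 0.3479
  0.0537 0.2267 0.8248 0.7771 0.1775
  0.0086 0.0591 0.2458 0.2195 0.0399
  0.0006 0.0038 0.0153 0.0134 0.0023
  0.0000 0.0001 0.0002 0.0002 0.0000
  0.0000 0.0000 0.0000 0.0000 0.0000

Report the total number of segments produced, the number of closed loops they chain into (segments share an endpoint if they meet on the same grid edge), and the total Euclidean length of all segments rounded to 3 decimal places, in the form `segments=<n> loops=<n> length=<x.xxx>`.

segments=14 loops=1 length=12.250

cell (2,0): code 0100 → (2.700,1.000)–(3.000,0.512)
cell (2,1): code 1100 → (2.775,2.000)–(2.700,1.000)
cell (2,2): code 1000 → (3.000,2.525)–(2.775,2.000)
cell (3,0): code 0110 → (3.000,0.512)–(4.000,0.271)
cell (3,2): code 1101 → (3.118,3.000)–(3.000,2.525)
cell (3,3): code 1000 → (4.000,3.894)–(3.118,3.000)
cell (4,0): code 0110 → (4.000,0.271)–(5.000,0.957)
cell (4,3): code 1001 → (5.000,3.945)–(4.000,3.894)
cell (5,0): code 0010 → (5.000,0.957)–(5.056,1.000)
cell (5,1): code 0111 → (5.056,1.000)–(6.000,1.263)
cell (5,3): code 1001 → (6.000,3.656)–(5.000,3.945)
cell (6,1): code 0010 → (6.000,1.263)–(6.761,2.000)
cell (6,2): code 0011 → (6.761,2.000)–(6.705,3.000)
cell (6,3): code 0001 → (6.705,3.000)–(6.000,3.656)
total: 14 segments, chained into 1 closed loop(s), length Σ = 12.250217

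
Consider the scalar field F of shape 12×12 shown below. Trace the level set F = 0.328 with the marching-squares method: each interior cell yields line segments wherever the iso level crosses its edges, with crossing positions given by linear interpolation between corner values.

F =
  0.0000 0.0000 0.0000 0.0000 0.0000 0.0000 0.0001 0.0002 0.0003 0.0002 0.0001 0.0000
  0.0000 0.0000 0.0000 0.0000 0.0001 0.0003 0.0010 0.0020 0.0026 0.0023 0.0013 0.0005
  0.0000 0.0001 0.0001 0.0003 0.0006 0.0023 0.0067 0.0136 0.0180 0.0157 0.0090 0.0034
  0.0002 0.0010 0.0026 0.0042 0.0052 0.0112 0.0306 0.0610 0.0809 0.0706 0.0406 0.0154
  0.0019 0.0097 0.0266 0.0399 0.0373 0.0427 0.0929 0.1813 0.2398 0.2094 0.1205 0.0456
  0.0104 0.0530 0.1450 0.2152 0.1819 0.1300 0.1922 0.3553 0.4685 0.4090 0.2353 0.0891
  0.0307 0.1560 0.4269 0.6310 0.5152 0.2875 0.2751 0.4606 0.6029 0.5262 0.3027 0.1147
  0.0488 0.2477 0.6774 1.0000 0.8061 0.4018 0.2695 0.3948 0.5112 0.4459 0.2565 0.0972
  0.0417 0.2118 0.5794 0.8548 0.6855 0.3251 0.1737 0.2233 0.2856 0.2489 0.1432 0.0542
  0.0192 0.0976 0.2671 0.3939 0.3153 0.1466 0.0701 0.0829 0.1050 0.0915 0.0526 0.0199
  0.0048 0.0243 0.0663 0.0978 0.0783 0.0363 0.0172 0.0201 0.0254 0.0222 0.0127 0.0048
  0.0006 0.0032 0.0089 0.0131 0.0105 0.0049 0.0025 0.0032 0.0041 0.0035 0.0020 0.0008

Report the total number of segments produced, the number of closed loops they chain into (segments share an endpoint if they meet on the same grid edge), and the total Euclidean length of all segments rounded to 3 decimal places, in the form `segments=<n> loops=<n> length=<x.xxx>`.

segments=28 loops=2 length=23.523

cell (4,6): code 0100 → (4.843,7.000)–(5.000,6.833)
cell (4,7): code 1100 → (4.386,8.000)–(4.843,7.000)
cell (4,8): code 1100 → (4.594,9.000)–(4.386,8.000)
cell (4,9): code 1000 → (5.000,9.466)–(4.594,9.000)
cell (5,1): code 0100 → (5.649,2.000)–(6.000,1.635)
cell (5,2): code 1100 → (5.271,3.000)–(5.649,2.000)
cell (5,3): code 1100 → (5.438,4.000)–(5.271,3.000)
cell (5,4): code 1000 → (6.000,4.822)–(5.438,4.000)
cell (5,6): code 0110 → (5.000,6.833)–(6.000,6.285)
cell (5,9): code 1001 → (6.000,9.887)–(5.000,9.466)
cell (6,1): code 0110 → (6.000,1.635)–(7.000,1.187)
cell (6,4): code 1101 → (6.354,5.000)–(6.000,4.822)
cell (6,5): code 1000 → (7.000,5.558)–(6.354,5.000)
cell (6,6): code 0110 → (6.000,6.285)–(7.000,6.467)
cell (6,9): code 1001 → (7.000,9.622)–(6.000,9.887)
cell (7,1): code 0110 → (7.000,1.187)–(8.000,1.316)
cell (7,4): code 1011 → (8.000,4.992)–(7.962,5.000)
cell (7,5): code 0001 → (7.962,5.000)–(7.000,5.558)
cell (7,6): code 0010 → (7.000,6.467)–(7.390,7.000)
cell (7,7): code 0011 → (7.390,7.000)–(7.812,8.000)
cell (7,8): code 0011 → (7.812,8.000)–(7.598,9.000)
cell (7,9): code 0001 → (7.598,9.000)–(7.000,9.622)
cell (8,1): code 0010 → (8.000,1.316)–(8.805,2.000)
cell (8,2): code 0111 → (8.805,2.000)–(9.000,2.480)
cell (8,3): code 1011 → (9.000,3.838)–(8.966,4.000)
cell (8,4): code 0001 → (8.966,4.000)–(8.000,4.992)
cell (9,2): code 0010 → (9.000,2.480)–(9.223,3.000)
cell (9,3): code 0001 → (9.223,3.000)–(9.000,3.838)
total: 28 segments, chained into 2 closed loop(s), length Σ = 23.522856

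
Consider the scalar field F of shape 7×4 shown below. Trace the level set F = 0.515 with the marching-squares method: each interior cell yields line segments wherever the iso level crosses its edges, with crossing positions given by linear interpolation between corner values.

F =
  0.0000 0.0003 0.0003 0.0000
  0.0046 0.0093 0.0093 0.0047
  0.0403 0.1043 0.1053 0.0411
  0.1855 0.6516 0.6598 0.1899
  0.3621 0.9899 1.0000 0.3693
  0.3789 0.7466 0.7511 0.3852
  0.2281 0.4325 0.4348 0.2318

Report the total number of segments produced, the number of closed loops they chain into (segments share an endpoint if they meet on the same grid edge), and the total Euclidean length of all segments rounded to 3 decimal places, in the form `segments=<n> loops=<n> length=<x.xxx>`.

segments=10 loops=1 length=8.964

cell (2,0): code 0100 → (2.750,1.000)–(3.000,0.707)
cell (2,1): code 1100 → (2.739,2.000)–(2.750,1.000)
cell (2,2): code 1000 → (3.000,2.308)–(2.739,2.000)
cell (3,0): code 0110 → (3.000,0.707)–(4.000,0.244)
cell (3,2): code 1001 → (4.000,2.769)–(3.000,2.308)
cell (4,0): code 0110 → (4.000,0.244)–(5.000,0.370)
cell (4,2): code 1001 → (5.000,2.645)–(4.000,2.769)
cell (5,0): code 0010 → (5.000,0.370)–(5.737,1.000)
cell (5,1): code 0011 → (5.737,1.000)–(5.746,2.000)
cell (5,2): code 0001 → (5.746,2.000)–(5.000,2.645)
total: 10 segments, chained into 1 closed loop(s), length Σ = 8.964222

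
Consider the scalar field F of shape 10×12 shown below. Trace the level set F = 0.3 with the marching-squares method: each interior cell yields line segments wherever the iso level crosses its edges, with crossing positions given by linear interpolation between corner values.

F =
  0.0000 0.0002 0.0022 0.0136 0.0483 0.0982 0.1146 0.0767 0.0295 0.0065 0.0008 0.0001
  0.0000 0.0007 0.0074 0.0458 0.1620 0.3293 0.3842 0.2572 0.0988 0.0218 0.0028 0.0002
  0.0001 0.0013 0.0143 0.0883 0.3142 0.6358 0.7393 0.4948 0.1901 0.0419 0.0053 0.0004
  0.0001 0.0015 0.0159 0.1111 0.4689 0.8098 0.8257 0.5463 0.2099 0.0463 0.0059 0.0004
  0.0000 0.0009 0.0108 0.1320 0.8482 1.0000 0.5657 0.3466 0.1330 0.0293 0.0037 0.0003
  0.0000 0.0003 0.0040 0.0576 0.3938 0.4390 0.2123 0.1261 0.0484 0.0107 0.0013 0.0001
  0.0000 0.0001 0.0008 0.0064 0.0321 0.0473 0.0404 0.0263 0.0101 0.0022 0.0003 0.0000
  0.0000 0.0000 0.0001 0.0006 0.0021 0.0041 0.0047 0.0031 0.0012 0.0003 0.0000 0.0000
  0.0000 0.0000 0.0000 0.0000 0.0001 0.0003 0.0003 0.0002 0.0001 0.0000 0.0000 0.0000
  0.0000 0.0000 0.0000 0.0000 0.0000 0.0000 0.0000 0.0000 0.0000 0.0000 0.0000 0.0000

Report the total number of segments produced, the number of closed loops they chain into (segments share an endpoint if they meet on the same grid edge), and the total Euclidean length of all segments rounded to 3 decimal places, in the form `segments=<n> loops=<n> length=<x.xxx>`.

cell (0,4): code 0100 → (0.873,5.000)–(1.000,4.825)
cell (0,5): code 1100 → (0.688,6.000)–(0.873,5.000)
cell (0,6): code 1000 → (1.000,6.663)–(0.688,6.000)
cell (1,3): code 0100 → (1.907,4.000)–(2.000,3.937)
cell (1,4): code 1110 → (1.000,4.825)–(1.907,4.000)
cell (1,6): code 1101 → (1.180,7.000)–(1.000,6.663)
cell (1,7): code 1000 → (2.000,7.639)–(1.180,7.000)
cell (2,3): code 0110 → (2.000,3.937)–(3.000,3.528)
cell (2,7): code 1001 → (3.000,7.732)–(2.000,7.639)
cell (3,3): code 0110 → (3.000,3.528)–(4.000,3.235)
cell (3,7): code 1001 → (4.000,7.218)–(3.000,7.732)
cell (4,3): code 0110 → (4.000,3.235)–(5.000,3.721)
cell (4,5): code 1011 → (5.000,5.613)–(4.752,6.000)
cell (4,6): code 0011 → (4.752,6.000)–(4.211,7.000)
cell (4,7): code 0001 → (4.211,7.000)–(4.000,7.218)
cell (5,3): code 0010 → (5.000,3.721)–(5.259,4.000)
cell (5,4): code 0011 → (5.259,4.000)–(5.355,5.000)
cell (5,5): code 0001 → (5.355,5.000)–(5.000,5.613)
total: 18 segments, chained into 1 closed loop(s), length Σ = 14.083504

segments=18 loops=1 length=14.084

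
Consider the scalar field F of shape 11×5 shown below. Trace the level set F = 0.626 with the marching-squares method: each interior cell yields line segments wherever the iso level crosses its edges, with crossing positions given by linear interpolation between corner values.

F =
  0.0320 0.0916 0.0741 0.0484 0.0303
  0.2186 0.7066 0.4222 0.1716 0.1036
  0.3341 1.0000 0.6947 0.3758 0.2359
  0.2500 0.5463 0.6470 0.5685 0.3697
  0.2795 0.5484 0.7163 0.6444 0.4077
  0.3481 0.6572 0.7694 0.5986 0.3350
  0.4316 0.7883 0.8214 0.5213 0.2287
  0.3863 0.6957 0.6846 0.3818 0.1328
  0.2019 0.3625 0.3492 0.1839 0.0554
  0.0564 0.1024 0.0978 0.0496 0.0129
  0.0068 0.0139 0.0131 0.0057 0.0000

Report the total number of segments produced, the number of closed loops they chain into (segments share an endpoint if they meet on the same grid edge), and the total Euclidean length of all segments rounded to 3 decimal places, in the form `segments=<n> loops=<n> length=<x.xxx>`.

cell (0,0): code 0100 → (0.869,1.000)–(1.000,0.835)
cell (0,1): code 1000 → (1.000,1.283)–(0.869,1.000)
cell (1,0): code 0110 → (1.000,0.835)–(2.000,0.438)
cell (1,1): code 1101 → (1.748,2.000)–(1.000,1.283)
cell (1,2): code 1000 → (2.000,2.215)–(1.748,2.000)
cell (2,0): code 0010 → (2.000,0.438)–(2.824,1.000)
cell (2,1): code 0111 → (2.824,1.000)–(3.000,1.791)
cell (2,2): code 1001 → (3.000,2.268)–(2.000,2.215)
cell (3,1): code 0110 → (3.000,1.791)–(4.000,1.462)
cell (3,2): code 1101 → (3.758,3.000)–(3.000,2.268)
cell (3,3): code 1000 → (4.000,3.078)–(3.758,3.000)
cell (4,0): code 0100 → (4.713,1.000)–(5.000,0.899)
cell (4,1): code 1110 → (4.000,1.462)–(4.713,1.000)
cell (4,2): code 1011 → (5.000,2.840)–(4.402,3.000)
cell (4,3): code 0001 → (4.402,3.000)–(4.000,3.078)
cell (5,0): code 0110 → (5.000,0.899)–(6.000,0.545)
cell (5,2): code 1001 → (6.000,2.651)–(5.000,2.840)
cell (6,0): code 0110 → (6.000,0.545)–(7.000,0.775)
cell (6,2): code 1001 → (7.000,2.194)–(6.000,2.651)
cell (7,0): code 0010 → (7.000,0.775)–(7.209,1.000)
cell (7,1): code 0011 → (7.209,1.000)–(7.175,2.000)
cell (7,2): code 0001 → (7.175,2.000)–(7.000,2.194)
total: 22 segments, chained into 1 closed loop(s), length Σ = 16.092388

segments=22 loops=1 length=16.092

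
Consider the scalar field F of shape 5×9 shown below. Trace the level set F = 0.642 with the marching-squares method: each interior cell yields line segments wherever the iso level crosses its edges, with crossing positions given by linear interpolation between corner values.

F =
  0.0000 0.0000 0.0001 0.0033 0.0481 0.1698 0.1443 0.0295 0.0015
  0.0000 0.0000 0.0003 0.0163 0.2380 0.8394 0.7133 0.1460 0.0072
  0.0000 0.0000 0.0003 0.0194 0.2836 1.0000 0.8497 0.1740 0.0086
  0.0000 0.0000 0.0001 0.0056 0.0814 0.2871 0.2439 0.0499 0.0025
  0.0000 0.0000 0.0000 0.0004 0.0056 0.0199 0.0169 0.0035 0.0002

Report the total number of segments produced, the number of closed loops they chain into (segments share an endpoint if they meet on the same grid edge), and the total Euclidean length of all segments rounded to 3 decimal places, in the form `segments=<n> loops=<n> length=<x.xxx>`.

cell (0,4): code 0100 → (0.705,5.000)–(1.000,4.672)
cell (0,5): code 1100 → (0.875,6.000)–(0.705,5.000)
cell (0,6): code 1000 → (1.000,6.126)–(0.875,6.000)
cell (1,4): code 0110 → (1.000,4.672)–(2.000,4.500)
cell (1,6): code 1001 → (2.000,6.307)–(1.000,6.126)
cell (2,4): code 0010 → (2.000,4.500)–(2.502,5.000)
cell (2,5): code 0011 → (2.502,5.000)–(2.343,6.000)
cell (2,6): code 0001 → (2.343,6.000)–(2.000,6.307)
total: 8 segments, chained into 1 closed loop(s), length Σ = 5.845430

segments=8 loops=1 length=5.845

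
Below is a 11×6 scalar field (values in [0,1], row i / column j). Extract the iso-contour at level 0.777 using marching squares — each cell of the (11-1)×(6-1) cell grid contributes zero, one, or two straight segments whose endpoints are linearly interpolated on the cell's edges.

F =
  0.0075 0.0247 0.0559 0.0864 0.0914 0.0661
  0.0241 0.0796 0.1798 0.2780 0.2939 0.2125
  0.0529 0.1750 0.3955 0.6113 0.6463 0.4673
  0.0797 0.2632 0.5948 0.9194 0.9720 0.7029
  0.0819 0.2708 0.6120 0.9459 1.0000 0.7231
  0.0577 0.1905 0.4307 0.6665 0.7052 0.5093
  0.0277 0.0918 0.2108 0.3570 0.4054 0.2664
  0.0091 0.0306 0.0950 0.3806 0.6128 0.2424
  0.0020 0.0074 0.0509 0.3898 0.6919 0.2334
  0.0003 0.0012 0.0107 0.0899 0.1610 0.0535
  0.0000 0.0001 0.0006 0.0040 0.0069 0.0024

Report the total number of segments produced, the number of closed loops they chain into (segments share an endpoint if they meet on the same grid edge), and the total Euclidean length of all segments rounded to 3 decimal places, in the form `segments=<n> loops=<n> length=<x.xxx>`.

segments=8 loops=1 length=7.497

cell (2,2): code 0100 → (2.538,3.000)–(3.000,2.561)
cell (2,3): code 1100 → (2.401,4.000)–(2.538,3.000)
cell (2,4): code 1000 → (3.000,4.725)–(2.401,4.000)
cell (3,2): code 0110 → (3.000,2.561)–(4.000,2.494)
cell (3,4): code 1001 → (4.000,4.805)–(3.000,4.725)
cell (4,2): code 0010 → (4.000,2.494)–(4.605,3.000)
cell (4,3): code 0011 → (4.605,3.000)–(4.756,4.000)
cell (4,4): code 0001 → (4.756,4.000)–(4.000,4.805)
total: 8 segments, chained into 1 closed loop(s), length Σ = 7.496590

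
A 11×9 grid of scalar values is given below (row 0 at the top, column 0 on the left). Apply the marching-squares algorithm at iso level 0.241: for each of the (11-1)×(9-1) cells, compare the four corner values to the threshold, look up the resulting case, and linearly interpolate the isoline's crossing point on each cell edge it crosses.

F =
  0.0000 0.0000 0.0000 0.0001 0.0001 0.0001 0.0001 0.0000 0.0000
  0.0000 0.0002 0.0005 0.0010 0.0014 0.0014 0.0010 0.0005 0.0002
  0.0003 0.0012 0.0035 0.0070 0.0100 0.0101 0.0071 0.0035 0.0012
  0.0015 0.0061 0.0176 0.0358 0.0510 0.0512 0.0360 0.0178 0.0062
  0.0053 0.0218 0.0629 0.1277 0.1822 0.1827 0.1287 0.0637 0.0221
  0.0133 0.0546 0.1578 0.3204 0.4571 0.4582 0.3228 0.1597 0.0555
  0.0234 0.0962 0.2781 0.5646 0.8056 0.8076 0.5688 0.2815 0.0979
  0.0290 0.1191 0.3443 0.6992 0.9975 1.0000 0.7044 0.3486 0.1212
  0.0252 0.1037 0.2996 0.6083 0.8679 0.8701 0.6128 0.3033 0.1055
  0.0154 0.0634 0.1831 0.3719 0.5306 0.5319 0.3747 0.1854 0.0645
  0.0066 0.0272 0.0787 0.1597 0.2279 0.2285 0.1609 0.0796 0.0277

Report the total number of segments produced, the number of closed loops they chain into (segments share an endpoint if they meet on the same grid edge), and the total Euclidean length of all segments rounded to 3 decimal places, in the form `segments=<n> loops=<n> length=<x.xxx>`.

cell (4,2): code 0100 → (4.588,3.000)–(5.000,2.512)
cell (4,3): code 1100 → (4.214,4.000)–(4.588,3.000)
cell (4,4): code 1100 → (4.212,5.000)–(4.214,4.000)
cell (4,5): code 1100 → (4.579,6.000)–(4.212,5.000)
cell (4,6): code 1000 → (5.000,6.502)–(4.579,6.000)
cell (5,1): code 0100 → (5.692,2.000)–(6.000,1.796)
cell (5,2): code 1110 → (5.000,2.512)–(5.692,2.000)
cell (5,6): code 1101 → (5.667,7.000)–(5.000,6.502)
cell (5,7): code 1000 → (6.000,7.221)–(5.667,7.000)
cell (6,1): code 0110 → (6.000,1.796)–(7.000,1.541)
cell (6,7): code 1001 → (7.000,7.473)–(6.000,7.221)
cell (7,1): code 0110 → (7.000,1.541)–(8.000,1.701)
cell (7,7): code 1001 → (8.000,7.315)–(7.000,7.473)
cell (8,1): code 0010 → (8.000,1.701)–(8.503,2.000)
cell (8,2): code 0111 → (8.503,2.000)–(9.000,2.307)
cell (8,6): code 1011 → (9.000,6.706)–(8.528,7.000)
cell (8,7): code 0001 → (8.528,7.000)–(8.000,7.315)
cell (9,2): code 0010 → (9.000,2.307)–(9.617,3.000)
cell (9,3): code 0011 → (9.617,3.000)–(9.957,4.000)
cell (9,4): code 0011 → (9.957,4.000)–(9.959,5.000)
cell (9,5): code 0011 → (9.959,5.000)–(9.625,6.000)
cell (9,6): code 0001 → (9.625,6.000)–(9.000,6.706)
total: 22 segments, chained into 1 closed loop(s), length Σ = 18.299115

segments=22 loops=1 length=18.299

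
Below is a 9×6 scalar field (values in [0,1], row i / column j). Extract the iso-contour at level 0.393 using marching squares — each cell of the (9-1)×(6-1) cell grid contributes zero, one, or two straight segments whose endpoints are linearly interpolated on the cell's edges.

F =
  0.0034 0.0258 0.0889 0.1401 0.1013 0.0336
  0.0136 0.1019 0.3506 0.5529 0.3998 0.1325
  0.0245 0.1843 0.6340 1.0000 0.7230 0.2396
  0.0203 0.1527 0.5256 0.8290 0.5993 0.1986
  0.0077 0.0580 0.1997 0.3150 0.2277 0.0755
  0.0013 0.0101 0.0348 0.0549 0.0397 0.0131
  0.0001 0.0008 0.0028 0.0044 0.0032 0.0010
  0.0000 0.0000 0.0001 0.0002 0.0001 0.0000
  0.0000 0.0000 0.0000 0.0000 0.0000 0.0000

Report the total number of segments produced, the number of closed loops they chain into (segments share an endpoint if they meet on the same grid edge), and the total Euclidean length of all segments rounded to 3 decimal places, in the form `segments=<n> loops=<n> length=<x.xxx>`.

cell (0,2): code 0100 → (0.613,3.000)–(1.000,2.210)
cell (0,3): code 1100 → (0.977,4.000)–(0.613,3.000)
cell (0,4): code 1000 → (1.000,4.025)–(0.977,4.000)
cell (1,1): code 0100 → (1.150,2.000)–(2.000,1.464)
cell (1,2): code 1110 → (1.000,2.210)–(1.150,2.000)
cell (1,4): code 1001 → (2.000,4.683)–(1.000,4.025)
cell (2,1): code 0110 → (2.000,1.464)–(3.000,1.644)
cell (2,4): code 1001 → (3.000,4.515)–(2.000,4.683)
cell (3,1): code 0010 → (3.000,1.644)–(3.407,2.000)
cell (3,2): code 0011 → (3.407,2.000)–(3.848,3.000)
cell (3,3): code 0011 → (3.848,3.000)–(3.555,4.000)
cell (3,4): code 0001 → (3.555,4.000)–(3.000,4.515)
total: 12 segments, chained into 1 closed loop(s), length Σ = 9.900837

segments=12 loops=1 length=9.901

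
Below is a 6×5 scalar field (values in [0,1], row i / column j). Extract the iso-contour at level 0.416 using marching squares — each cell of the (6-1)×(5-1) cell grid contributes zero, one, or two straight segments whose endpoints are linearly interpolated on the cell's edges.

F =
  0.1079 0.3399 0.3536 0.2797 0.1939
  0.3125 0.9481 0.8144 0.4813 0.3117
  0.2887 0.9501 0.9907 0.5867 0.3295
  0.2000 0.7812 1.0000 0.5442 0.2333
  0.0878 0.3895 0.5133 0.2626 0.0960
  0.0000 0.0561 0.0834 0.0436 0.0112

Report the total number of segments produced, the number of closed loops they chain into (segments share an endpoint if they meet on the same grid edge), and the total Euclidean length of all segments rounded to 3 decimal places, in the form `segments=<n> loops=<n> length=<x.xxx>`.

segments=14 loops=1 length=11.986

cell (0,0): code 0100 → (0.125,1.000)–(1.000,0.163)
cell (0,1): code 1100 → (0.135,2.000)–(0.125,1.000)
cell (0,2): code 1100 → (0.676,3.000)–(0.135,2.000)
cell (0,3): code 1000 → (1.000,3.385)–(0.676,3.000)
cell (1,0): code 0110 → (1.000,0.163)–(2.000,0.192)
cell (1,3): code 1001 → (2.000,3.664)–(1.000,3.385)
cell (2,0): code 0110 → (2.000,0.192)–(3.000,0.372)
cell (2,3): code 1001 → (3.000,3.412)–(2.000,3.664)
cell (3,0): code 0010 → (3.000,0.372)–(3.932,1.000)
cell (3,1): code 0111 → (3.932,1.000)–(4.000,1.214)
cell (3,2): code 1011 → (4.000,2.388)–(3.455,3.000)
cell (3,3): code 0001 → (3.455,3.000)–(3.000,3.412)
cell (4,1): code 0010 → (4.000,1.214)–(4.226,2.000)
cell (4,2): code 0001 → (4.226,2.000)–(4.000,2.388)
total: 14 segments, chained into 1 closed loop(s), length Σ = 11.985926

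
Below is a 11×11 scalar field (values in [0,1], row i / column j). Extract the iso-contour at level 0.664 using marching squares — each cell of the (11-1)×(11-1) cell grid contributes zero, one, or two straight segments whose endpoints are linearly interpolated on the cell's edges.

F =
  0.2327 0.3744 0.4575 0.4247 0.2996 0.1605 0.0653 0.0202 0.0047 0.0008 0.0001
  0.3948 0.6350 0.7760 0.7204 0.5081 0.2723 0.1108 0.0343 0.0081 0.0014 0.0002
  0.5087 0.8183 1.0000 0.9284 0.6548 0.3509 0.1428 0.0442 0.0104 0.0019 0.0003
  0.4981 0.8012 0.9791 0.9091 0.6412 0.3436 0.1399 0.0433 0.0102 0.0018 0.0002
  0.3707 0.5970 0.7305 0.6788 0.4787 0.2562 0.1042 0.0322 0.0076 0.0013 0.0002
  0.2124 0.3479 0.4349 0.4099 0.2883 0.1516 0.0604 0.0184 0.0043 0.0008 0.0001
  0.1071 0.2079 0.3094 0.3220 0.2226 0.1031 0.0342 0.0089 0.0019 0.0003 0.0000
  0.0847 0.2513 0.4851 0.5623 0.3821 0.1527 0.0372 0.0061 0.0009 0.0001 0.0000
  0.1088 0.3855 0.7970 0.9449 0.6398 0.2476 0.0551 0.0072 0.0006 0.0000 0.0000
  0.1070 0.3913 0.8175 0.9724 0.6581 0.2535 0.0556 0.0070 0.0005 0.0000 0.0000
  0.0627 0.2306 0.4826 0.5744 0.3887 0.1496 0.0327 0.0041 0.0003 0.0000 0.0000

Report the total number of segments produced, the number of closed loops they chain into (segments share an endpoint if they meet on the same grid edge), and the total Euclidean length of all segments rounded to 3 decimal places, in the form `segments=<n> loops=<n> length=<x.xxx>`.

segments=22 loops=2 length=18.683

cell (0,1): code 0100 → (0.648,2.000)–(1.000,1.206)
cell (0,2): code 1100 → (0.809,3.000)–(0.648,2.000)
cell (0,3): code 1000 → (1.000,3.266)–(0.809,3.000)
cell (1,0): code 0100 → (1.158,1.000)–(2.000,0.502)
cell (1,1): code 1110 → (1.000,1.206)–(1.158,1.000)
cell (1,3): code 1001 → (2.000,3.966)–(1.000,3.266)
cell (2,0): code 0110 → (2.000,0.502)–(3.000,0.547)
cell (2,3): code 1001 → (3.000,3.915)–(2.000,3.966)
cell (3,0): code 0010 → (3.000,0.547)–(3.672,1.000)
cell (3,1): code 0111 → (3.672,1.000)–(4.000,1.502)
cell (3,3): code 1001 → (4.000,3.074)–(3.000,3.915)
cell (4,1): code 0010 → (4.000,1.502)–(4.225,2.000)
cell (4,2): code 0011 → (4.225,2.000)–(4.055,3.000)
cell (4,3): code 0001 → (4.055,3.000)–(4.000,3.074)
cell (7,1): code 0100 → (7.574,2.000)–(8.000,1.677)
cell (7,2): code 1100 → (7.266,3.000)–(7.574,2.000)
cell (7,3): code 1000 → (8.000,3.921)–(7.266,3.000)
cell (8,1): code 0110 → (8.000,1.677)–(9.000,1.640)
cell (8,3): code 1001 → (9.000,3.981)–(8.000,3.921)
cell (9,1): code 0010 → (9.000,1.640)–(9.458,2.000)
cell (9,2): code 0011 → (9.458,2.000)–(9.775,3.000)
cell (9,3): code 0001 → (9.775,3.000)–(9.000,3.981)
total: 22 segments, chained into 2 closed loop(s), length Σ = 18.682770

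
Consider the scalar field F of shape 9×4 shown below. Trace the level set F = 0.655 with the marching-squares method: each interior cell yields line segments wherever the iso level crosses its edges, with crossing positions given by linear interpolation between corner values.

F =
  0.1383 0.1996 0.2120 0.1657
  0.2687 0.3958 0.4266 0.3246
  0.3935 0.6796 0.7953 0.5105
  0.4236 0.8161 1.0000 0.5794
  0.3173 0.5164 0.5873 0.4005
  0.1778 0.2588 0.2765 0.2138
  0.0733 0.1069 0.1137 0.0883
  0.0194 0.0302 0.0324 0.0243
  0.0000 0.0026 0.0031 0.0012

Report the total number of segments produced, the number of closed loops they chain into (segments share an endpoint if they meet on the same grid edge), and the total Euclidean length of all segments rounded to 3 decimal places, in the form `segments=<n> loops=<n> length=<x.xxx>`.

segments=8 loops=1 length=6.782

cell (1,0): code 0100 → (1.913,1.000)–(2.000,0.914)
cell (1,1): code 1100 → (1.619,2.000)–(1.913,1.000)
cell (1,2): code 1000 → (2.000,2.493)–(1.619,2.000)
cell (2,0): code 0110 → (2.000,0.914)–(3.000,0.590)
cell (2,2): code 1001 → (3.000,2.820)–(2.000,2.493)
cell (3,0): code 0010 → (3.000,0.590)–(3.538,1.000)
cell (3,1): code 0011 → (3.538,1.000)–(3.836,2.000)
cell (3,2): code 0001 → (3.836,2.000)–(3.000,2.820)
total: 8 segments, chained into 1 closed loop(s), length Σ = 6.781550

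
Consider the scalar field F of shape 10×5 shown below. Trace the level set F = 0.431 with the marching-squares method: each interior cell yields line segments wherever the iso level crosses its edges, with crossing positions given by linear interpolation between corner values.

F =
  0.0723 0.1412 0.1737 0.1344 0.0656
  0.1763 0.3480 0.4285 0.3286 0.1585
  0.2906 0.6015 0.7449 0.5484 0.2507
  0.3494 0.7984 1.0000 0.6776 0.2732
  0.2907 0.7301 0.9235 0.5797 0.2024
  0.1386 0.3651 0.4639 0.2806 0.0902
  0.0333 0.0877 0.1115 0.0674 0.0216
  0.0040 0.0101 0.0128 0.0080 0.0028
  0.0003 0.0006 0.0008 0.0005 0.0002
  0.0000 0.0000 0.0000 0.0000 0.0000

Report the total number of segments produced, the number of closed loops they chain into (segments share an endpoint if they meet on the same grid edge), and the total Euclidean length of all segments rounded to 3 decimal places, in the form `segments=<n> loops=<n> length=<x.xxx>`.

cell (1,0): code 0100 → (1.327,1.000)–(2.000,0.452)
cell (1,1): code 1100 → (1.008,2.000)–(1.327,1.000)
cell (1,2): code 1100 → (1.466,3.000)–(1.008,2.000)
cell (1,3): code 1000 → (2.000,3.394)–(1.466,3.000)
cell (2,0): code 0110 → (2.000,0.452)–(3.000,0.182)
cell (2,3): code 1001 → (3.000,3.610)–(2.000,3.394)
cell (3,0): code 0110 → (3.000,0.182)–(4.000,0.319)
cell (3,3): code 1001 → (4.000,3.394)–(3.000,3.610)
cell (4,0): code 0010 → (4.000,0.319)–(4.819,1.000)
cell (4,1): code 0111 → (4.819,1.000)–(5.000,1.667)
cell (4,2): code 1011 → (5.000,2.179)–(4.497,3.000)
cell (4,3): code 0001 → (4.497,3.000)–(4.000,3.394)
cell (5,1): code 0010 → (5.000,1.667)–(5.093,2.000)
cell (5,2): code 0001 → (5.093,2.000)–(5.000,2.179)
total: 14 segments, chained into 1 closed loop(s), length Σ = 11.673784

segments=14 loops=1 length=11.674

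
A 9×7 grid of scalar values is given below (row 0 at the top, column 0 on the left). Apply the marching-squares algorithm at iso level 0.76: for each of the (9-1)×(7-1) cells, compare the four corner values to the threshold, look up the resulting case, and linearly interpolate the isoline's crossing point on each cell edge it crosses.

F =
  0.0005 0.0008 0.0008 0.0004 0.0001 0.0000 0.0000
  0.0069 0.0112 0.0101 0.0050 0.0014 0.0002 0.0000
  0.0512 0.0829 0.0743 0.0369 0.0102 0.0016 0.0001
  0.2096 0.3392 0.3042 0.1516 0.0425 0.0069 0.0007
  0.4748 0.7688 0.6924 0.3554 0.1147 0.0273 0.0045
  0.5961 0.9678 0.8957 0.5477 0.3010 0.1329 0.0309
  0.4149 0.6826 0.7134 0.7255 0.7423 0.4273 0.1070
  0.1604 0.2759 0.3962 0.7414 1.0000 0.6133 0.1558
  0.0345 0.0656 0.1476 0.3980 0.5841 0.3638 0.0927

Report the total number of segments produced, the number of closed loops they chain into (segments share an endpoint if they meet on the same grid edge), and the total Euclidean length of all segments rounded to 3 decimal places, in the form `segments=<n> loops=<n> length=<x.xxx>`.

cell (3,0): code 0100 → (3.980,1.000)–(4.000,0.970)
cell (3,1): code 1000 → (4.000,1.115)–(3.980,1.000)
cell (4,0): code 0110 → (4.000,0.970)–(5.000,0.441)
cell (4,1): code 1101 → (4.333,2.000)–(4.000,1.115)
cell (4,2): code 1000 → (5.000,2.390)–(4.333,2.000)
cell (5,0): code 0010 → (5.000,0.441)–(5.729,1.000)
cell (5,1): code 0011 → (5.729,1.000)–(5.744,2.000)
cell (5,2): code 0001 → (5.744,2.000)–(5.000,2.390)
cell (6,3): code 0100 → (6.069,4.000)–(7.000,3.072)
cell (6,4): code 1000 → (7.000,4.621)–(6.069,4.000)
cell (7,3): code 0010 → (7.000,3.072)–(7.577,4.000)
cell (7,4): code 0001 → (7.577,4.000)–(7.000,4.621)
total: 12 segments, chained into 2 closed loop(s), length Σ = 10.135991

segments=12 loops=2 length=10.136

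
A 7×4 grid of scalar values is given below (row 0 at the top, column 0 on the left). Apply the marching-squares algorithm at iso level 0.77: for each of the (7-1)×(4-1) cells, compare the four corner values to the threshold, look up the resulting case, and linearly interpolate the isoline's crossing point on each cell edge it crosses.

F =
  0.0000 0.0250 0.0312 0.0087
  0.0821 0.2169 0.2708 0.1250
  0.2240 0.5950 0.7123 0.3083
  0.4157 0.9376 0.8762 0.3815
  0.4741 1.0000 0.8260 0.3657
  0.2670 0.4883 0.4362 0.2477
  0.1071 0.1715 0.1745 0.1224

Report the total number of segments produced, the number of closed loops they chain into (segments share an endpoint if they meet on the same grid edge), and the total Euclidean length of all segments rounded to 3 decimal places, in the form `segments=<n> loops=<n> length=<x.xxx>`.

segments=8 loops=1 length=6.152

cell (2,0): code 0100 → (2.511,1.000)–(3.000,0.679)
cell (2,1): code 1100 → (2.352,2.000)–(2.511,1.000)
cell (2,2): code 1000 → (3.000,2.215)–(2.352,2.000)
cell (3,0): code 0110 → (3.000,0.679)–(4.000,0.563)
cell (3,2): code 1001 → (4.000,2.122)–(3.000,2.215)
cell (4,0): code 0010 → (4.000,0.563)–(4.449,1.000)
cell (4,1): code 0011 → (4.449,1.000)–(4.144,2.000)
cell (4,2): code 0001 → (4.144,2.000)–(4.000,2.122)
total: 8 segments, chained into 1 closed loop(s), length Σ = 6.152464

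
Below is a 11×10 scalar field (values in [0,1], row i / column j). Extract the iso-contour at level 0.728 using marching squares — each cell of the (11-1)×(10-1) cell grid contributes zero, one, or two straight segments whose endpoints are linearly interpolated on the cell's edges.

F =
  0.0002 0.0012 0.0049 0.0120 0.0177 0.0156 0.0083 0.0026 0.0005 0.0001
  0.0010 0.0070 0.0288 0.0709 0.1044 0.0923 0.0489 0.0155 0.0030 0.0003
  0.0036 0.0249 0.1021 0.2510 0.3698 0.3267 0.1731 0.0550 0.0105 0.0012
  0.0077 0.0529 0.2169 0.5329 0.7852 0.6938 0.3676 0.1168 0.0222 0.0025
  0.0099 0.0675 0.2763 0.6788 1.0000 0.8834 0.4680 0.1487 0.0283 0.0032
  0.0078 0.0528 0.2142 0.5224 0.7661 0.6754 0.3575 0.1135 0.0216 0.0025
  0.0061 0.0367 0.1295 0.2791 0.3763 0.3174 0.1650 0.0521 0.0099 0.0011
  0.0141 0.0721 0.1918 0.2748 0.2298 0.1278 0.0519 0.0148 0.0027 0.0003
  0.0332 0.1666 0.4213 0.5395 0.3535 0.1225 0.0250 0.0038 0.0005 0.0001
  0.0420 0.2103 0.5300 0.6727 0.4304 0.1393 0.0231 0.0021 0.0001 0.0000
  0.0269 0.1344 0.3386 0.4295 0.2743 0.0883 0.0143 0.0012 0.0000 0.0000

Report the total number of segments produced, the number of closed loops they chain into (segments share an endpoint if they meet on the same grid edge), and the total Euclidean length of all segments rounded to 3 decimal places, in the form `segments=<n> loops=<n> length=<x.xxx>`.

cell (2,3): code 0100 → (2.862,4.000)–(3.000,3.773)
cell (2,4): code 1000 → (3.000,4.626)–(2.862,4.000)
cell (3,3): code 0110 → (3.000,3.773)–(4.000,3.153)
cell (3,4): code 1101 → (3.180,5.000)–(3.000,4.626)
cell (3,5): code 1000 → (4.000,5.374)–(3.180,5.000)
cell (4,3): code 0110 → (4.000,3.153)–(5.000,3.844)
cell (4,4): code 1011 → (5.000,4.420)–(4.747,5.000)
cell (4,5): code 0001 → (4.747,5.000)–(4.000,5.374)
cell (5,3): code 0010 → (5.000,3.844)–(5.098,4.000)
cell (5,4): code 0001 → (5.098,4.000)–(5.000,4.420)
total: 10 segments, chained into 1 closed loop(s), length Σ = 6.698160

segments=10 loops=1 length=6.698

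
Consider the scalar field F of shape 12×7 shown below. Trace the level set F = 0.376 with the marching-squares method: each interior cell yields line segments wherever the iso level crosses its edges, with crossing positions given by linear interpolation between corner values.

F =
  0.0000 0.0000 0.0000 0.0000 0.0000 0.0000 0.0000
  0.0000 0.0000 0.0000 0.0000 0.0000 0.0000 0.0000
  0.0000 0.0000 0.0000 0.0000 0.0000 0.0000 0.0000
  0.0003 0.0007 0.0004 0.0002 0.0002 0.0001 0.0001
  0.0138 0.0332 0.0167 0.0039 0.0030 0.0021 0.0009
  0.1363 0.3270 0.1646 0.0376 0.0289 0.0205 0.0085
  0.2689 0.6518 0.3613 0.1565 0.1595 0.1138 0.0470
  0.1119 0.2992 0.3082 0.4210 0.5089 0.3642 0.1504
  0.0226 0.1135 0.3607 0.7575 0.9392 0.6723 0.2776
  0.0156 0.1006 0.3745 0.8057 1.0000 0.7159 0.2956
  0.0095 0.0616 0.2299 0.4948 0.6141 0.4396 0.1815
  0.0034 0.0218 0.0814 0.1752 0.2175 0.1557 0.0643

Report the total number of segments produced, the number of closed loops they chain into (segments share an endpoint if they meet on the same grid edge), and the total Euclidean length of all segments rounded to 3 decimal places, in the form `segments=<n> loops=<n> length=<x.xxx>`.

segments=18 loops=2 length=16.887

cell (5,0): code 0100 → (5.151,1.000)–(6.000,0.280)
cell (5,1): code 1000 → (6.000,1.949)–(5.151,1.000)
cell (6,0): code 0010 → (6.000,0.280)–(6.782,1.000)
cell (6,1): code 0001 → (6.782,1.000)–(6.000,1.949)
cell (6,2): code 0100 → (6.830,3.000)–(7.000,2.601)
cell (6,3): code 1100 → (6.620,4.000)–(6.830,3.000)
cell (6,4): code 1000 → (7.000,4.918)–(6.620,4.000)
cell (7,2): code 0110 → (7.000,2.601)–(8.000,2.039)
cell (7,4): code 1101 → (7.038,5.000)–(7.000,4.918)
cell (7,5): code 1000 → (8.000,5.751)–(7.038,5.000)
cell (8,2): code 0110 → (8.000,2.039)–(9.000,2.003)
cell (8,5): code 1001 → (9.000,5.809)–(8.000,5.751)
cell (9,2): code 0110 → (9.000,2.003)–(10.000,2.552)
cell (9,5): code 1001 → (10.000,5.246)–(9.000,5.809)
cell (10,2): code 0010 → (10.000,2.552)–(10.372,3.000)
cell (10,3): code 0011 → (10.372,3.000)–(10.600,4.000)
cell (10,4): code 0011 → (10.600,4.000)–(10.224,5.000)
cell (10,5): code 0001 → (10.224,5.000)–(10.000,5.246)
total: 18 segments, chained into 2 closed loop(s), length Σ = 16.887424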